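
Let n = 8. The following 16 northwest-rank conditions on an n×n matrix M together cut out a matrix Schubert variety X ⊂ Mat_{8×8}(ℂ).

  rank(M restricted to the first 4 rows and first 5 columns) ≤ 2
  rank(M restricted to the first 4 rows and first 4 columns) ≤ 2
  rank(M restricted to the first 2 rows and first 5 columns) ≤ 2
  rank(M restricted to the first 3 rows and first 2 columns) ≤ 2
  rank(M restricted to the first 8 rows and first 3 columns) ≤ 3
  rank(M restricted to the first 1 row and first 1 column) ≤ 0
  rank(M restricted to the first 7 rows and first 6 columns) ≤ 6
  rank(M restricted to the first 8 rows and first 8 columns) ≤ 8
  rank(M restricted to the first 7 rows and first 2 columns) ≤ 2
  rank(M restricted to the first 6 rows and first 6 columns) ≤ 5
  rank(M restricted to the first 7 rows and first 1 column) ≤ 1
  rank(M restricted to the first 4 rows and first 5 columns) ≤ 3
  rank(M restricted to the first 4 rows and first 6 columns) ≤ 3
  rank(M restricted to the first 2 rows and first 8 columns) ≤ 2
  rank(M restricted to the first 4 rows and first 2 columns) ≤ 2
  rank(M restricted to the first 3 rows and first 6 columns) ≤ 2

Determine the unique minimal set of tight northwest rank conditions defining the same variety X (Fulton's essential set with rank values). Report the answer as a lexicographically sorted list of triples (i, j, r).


Propagating the 16 rank bounds to every northwest block:

  0, 1, 1, 1, 1, 1, 1, 1
  1, 2, 2, 2, 2, 2, 2, 2
  1, 2, 2, 2, 2, 2, 3, 3
  1, 2, 2, 2, 2, 3, 4, 4
  1, 2, 3, 3, 3, 4, 5, 5
  1, 2, 3, 4, 4, 5, 6, 6
  1, 2, 3, 4, 5, 6, 7, 7
  1, 2, 3, 4, 5, 6, 7, 8

hence w(1..8) = (2, 1, 7, 6, 3, 4, 5, 8).

ℓ(w)=8; the 3 essential cells (i,j,r):

[(1, 1, 0), (3, 6, 2), (4, 5, 2)]


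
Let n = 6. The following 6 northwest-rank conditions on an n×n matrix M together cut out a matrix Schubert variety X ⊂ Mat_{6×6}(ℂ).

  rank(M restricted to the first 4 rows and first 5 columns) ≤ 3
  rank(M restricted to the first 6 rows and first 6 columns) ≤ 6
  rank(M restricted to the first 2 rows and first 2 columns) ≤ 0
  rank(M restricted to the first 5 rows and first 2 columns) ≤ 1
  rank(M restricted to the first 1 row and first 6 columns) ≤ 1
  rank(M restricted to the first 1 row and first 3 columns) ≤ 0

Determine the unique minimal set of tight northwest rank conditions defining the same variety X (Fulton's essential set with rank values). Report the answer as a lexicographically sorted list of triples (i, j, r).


Recovering R(i,j) via the rank-extension bound from the 6 conditions:

  0 0 0 1 1 1
  0 0 1 2 2 2
  1 1 2 3 3 3
  1 1 2 3 3 4
  1 1 2 3 4 5
  1 2 3 4 5 6

so w = (4, 3, 1, 6, 5, 2).

Fulton essential set (4 of the 8 Rothe cells):

[(1, 3, 0), (2, 2, 0), (4, 5, 3), (5, 2, 1)]


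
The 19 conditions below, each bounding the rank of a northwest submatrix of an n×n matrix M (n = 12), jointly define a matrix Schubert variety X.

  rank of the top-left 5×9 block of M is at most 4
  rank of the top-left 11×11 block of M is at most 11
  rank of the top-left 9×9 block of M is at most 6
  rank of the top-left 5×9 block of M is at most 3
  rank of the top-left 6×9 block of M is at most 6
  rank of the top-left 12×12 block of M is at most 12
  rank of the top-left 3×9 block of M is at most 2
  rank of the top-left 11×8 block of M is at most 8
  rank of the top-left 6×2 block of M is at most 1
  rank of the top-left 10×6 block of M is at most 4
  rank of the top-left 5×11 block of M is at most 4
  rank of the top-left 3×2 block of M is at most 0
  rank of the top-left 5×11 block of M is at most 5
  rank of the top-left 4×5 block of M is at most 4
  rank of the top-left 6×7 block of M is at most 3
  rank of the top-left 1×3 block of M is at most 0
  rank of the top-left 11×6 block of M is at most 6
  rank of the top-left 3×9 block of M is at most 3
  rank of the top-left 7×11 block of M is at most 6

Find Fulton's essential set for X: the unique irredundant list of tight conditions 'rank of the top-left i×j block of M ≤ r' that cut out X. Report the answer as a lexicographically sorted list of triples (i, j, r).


Propagating the 19 rank bounds to every northwest block:

  i=1: 0  0  0  1  1  1  1  1  1  1  1  1
  i=2: 0  0  1  2  2  2  2  2  2  2  2  2
  i=3: 0  0  1  2  2  2  2  2  2  3  3  3
  i=4: 1  1  2  3  3  3  3  3  3  4  4  4
  i=5: 1  1  2  3  3  3  3  3  3  4  4  5
  i=6: 1  1  2  3  3  3  3  4  4  5  5  6
  i=7: 1  2  3  4  4  4  4  5  5  6  6  7
  i=8: 1  2  3  4  4  4  5  6  6  7  7  8
  i=9: 1  2  3  4  4  4  5  6  6  7  8  9
  i=10: 1  2  3  4  4  4  5  6  7  8  9  10
  i=11: 1  2  3  4  5  5  6  7  8  9  10  11
  i=12: 1  2  3  4  5  6  7  8  9  10  11  12

giving w = (4, 3, 10, 1, 12, 8, 2, 7, 11, 9, 5, 6) via Δ²R.

D(w) has 30 cells with 9 SE-corners; essential set:

[(1, 3, 0), (3, 2, 0), (3, 9, 2), (5, 9, 3), (5, 11, 4), (6, 2, 1), (6, 7, 3), (9, 9, 6), (10, 6, 4)]


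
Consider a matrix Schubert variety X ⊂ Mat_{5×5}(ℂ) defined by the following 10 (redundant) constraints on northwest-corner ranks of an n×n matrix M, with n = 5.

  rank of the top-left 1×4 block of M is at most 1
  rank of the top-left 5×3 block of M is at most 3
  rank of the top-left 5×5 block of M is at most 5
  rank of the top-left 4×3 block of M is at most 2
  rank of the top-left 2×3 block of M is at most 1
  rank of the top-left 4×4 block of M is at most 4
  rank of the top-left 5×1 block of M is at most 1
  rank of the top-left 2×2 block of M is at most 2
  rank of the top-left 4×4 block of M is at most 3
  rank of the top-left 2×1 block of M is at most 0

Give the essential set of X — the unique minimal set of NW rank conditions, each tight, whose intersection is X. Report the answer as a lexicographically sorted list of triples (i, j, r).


Recovering R(i,j) via the rank-extension bound from the 10 conditions:

  i=1: 0 | 1 | 1 | 1 | 1
  i=2: 0 | 1 | 1 | 2 | 2
  i=3: 1 | 2 | 2 | 3 | 3
  i=4: 1 | 2 | 2 | 3 | 4
  i=5: 1 | 2 | 3 | 4 | 5

the unique w with this rank table is (2, 4, 1, 5, 3).

ℓ(w)=4; the 3 essential cells (i,j,r):

[(2, 1, 0), (2, 3, 1), (4, 3, 2)]


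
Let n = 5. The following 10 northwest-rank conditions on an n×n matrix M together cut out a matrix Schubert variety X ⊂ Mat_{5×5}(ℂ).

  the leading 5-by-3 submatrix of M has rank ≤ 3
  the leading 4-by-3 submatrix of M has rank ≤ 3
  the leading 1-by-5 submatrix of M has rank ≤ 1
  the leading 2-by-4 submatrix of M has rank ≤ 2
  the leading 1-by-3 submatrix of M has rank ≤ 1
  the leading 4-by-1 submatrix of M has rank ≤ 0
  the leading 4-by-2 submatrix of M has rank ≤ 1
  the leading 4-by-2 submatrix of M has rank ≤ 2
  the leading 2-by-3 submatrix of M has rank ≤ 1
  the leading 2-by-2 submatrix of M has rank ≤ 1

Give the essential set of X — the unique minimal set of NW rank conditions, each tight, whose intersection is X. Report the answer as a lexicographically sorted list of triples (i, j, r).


The tightest implied rank at each (i,j), from the 10 conditions:

  R[1]: 0 | 1 | 1 | 1 | 1
  R[2]: 0 | 1 | 1 | 2 | 2
  R[3]: 0 | 1 | 2 | 3 | 3
  R[4]: 0 | 1 | 2 | 3 | 4
  R[5]: 1 | 2 | 3 | 4 | 5

second differences of R give the permutation w = (2, 4, 3, 5, 1).

Fulton essential set (2 of the 5 Rothe cells):

[(2, 3, 1), (4, 1, 0)]


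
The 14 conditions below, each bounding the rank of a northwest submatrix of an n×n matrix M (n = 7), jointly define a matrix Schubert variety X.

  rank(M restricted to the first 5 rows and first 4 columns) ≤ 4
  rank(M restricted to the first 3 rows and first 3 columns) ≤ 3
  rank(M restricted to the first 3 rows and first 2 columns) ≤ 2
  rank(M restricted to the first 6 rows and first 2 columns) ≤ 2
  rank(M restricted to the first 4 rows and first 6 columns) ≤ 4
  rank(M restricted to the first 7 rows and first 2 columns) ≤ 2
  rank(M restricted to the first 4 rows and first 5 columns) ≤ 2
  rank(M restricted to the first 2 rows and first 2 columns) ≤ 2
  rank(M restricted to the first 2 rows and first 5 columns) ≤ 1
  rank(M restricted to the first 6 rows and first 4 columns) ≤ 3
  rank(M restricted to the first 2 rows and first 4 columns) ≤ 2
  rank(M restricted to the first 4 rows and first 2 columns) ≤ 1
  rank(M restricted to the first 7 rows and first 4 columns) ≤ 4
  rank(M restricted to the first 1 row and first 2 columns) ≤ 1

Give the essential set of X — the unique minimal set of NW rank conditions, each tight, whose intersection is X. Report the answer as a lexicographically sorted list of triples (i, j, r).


Rank table r_w(7×7) implied by the 14 constraints:

  row 1: 1  1  1  1  1  1  1
  row 2: 1  1  1  1  1  2  2
  row 3: 1  1  2  2  2  3  3
  row 4: 1  1  2  2  2  3  4
  row 5: 1  2  3  3  3  4  5
  row 6: 1  2  3  3  4  5  6
  row 7: 1  2  3  4  5  6  7

the unique w with this rank table is (1, 6, 3, 7, 2, 5, 4).

Fulton essential set (4 of the 9 Rothe cells):

[(2, 5, 1), (4, 2, 1), (4, 5, 2), (6, 4, 3)]


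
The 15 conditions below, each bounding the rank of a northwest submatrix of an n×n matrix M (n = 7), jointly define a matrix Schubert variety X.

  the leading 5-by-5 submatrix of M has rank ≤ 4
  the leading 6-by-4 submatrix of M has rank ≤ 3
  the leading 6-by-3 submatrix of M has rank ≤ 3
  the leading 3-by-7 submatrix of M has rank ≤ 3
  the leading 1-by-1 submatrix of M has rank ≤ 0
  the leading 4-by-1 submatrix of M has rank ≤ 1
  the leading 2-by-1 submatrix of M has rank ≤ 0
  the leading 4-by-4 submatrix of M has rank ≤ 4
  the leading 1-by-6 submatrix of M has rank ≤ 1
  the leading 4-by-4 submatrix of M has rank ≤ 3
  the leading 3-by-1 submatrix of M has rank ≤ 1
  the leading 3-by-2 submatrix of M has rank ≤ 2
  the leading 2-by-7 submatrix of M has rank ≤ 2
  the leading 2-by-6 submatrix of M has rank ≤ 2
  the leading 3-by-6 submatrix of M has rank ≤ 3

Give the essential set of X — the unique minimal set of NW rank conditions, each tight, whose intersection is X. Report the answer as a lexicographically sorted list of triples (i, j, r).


The tightest implied rank at each (i,j), from the 15 conditions:

  i=1: 0 1 1 1 1 1 1
  i=2: 0 1 2 2 2 2 2
  i=3: 1 2 3 3 3 3 3
  i=4: 1 2 3 3 4 4 4
  i=5: 1 2 3 3 4 5 5
  i=6: 1 2 3 3 4 5 6
  i=7: 1 2 3 4 5 6 7

reading off 1-entries of Δ²R: w = (2, 3, 1, 5, 6, 7, 4).

ℓ(w)=5; the 2 essential cells (i,j,r):

[(2, 1, 0), (6, 4, 3)]


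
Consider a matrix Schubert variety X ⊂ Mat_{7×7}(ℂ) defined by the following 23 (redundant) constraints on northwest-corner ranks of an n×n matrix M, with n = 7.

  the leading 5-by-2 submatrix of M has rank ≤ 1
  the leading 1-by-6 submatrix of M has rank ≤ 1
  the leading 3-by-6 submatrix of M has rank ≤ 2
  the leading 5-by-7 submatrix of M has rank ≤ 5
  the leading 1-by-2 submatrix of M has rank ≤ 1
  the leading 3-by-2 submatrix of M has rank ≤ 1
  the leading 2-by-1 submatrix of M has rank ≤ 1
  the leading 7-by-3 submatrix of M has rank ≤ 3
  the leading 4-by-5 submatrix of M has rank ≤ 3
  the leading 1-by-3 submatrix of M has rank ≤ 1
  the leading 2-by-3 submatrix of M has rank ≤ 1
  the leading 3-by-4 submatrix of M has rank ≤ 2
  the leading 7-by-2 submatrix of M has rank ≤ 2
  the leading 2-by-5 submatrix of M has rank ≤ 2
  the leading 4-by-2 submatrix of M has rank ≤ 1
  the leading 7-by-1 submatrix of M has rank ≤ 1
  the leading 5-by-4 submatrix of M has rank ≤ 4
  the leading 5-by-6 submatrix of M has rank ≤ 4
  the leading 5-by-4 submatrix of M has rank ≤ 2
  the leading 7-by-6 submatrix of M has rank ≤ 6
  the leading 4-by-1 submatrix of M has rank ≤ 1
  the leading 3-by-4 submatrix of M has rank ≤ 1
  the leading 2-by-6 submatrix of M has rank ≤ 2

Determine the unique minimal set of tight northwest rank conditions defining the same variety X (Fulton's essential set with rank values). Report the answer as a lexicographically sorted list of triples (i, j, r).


Rank table r_w(7×7) implied by the 23 constraints:

  1 1 1 1 1 1 1
  1 1 1 1 2 2 2
  1 1 1 1 2 2 3
  1 1 2 2 3 3 4
  1 1 2 2 3 4 5
  1 2 3 3 4 5 6
  1 2 3 4 5 6 7

the unique w with this rank table is (1, 5, 7, 3, 6, 2, 4).

Fulton essential set (4 of the 10 Rothe cells):

[(3, 4, 1), (3, 6, 2), (5, 2, 1), (5, 4, 2)]


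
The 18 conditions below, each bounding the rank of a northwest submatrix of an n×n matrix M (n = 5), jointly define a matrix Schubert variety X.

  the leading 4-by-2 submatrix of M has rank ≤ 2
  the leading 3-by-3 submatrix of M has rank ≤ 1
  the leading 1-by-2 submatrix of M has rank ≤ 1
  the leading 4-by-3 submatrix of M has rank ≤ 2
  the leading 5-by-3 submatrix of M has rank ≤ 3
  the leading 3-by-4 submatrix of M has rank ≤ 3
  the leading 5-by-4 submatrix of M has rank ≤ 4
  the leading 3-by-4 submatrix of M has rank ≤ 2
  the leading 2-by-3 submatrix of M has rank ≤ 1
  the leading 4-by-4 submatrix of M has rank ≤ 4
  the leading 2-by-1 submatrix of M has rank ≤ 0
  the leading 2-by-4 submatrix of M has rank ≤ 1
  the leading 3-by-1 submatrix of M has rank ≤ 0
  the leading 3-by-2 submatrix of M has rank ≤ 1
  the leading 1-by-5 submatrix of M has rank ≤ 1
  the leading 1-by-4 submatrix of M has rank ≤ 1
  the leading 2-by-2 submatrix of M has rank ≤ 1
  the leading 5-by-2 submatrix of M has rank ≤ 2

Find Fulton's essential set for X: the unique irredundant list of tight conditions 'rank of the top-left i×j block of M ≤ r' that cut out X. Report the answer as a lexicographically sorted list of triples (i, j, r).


Computing R[i][j] = min implied NW-rank bound (n=5, 18 conditions):

  i=1: 0 | 1 | 1 | 1 | 1
  i=2: 0 | 1 | 1 | 1 | 2
  i=3: 0 | 1 | 1 | 2 | 3
  i=4: 1 | 2 | 2 | 3 | 4
  i=5: 1 | 2 | 3 | 4 | 5

reading off 1-entries of Δ²R: w = (2, 5, 4, 1, 3).

Rothe diagram D(w) (6 cells), 3 SE-corners (essential conditions):

[(2, 4, 1), (3, 1, 0), (3, 3, 1)]


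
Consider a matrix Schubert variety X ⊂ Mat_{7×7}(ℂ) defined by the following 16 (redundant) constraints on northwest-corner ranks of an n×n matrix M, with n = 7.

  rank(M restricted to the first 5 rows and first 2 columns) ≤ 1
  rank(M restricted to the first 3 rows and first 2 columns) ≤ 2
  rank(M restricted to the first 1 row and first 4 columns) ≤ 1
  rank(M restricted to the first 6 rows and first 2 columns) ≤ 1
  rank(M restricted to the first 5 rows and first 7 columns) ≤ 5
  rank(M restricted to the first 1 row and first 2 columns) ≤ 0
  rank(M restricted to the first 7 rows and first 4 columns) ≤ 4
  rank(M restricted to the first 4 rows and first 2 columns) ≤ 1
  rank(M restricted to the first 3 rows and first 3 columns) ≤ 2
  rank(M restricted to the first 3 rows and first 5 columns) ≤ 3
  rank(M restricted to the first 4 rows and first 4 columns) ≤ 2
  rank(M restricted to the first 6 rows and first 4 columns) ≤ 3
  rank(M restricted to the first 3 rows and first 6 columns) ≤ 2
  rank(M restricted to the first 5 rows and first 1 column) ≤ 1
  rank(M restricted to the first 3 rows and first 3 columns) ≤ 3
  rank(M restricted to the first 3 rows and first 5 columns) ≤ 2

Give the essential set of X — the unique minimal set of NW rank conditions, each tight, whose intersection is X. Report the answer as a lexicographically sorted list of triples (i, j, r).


Propagating the 16 rank bounds to every northwest block:

  row 1: 0 0 1 1 1 1 1
  row 2: 1 1 2 2 2 2 2
  row 3: 1 1 2 2 2 2 3
  row 4: 1 1 2 2 3 3 4
  row 5: 1 1 2 3 4 4 5
  row 6: 1 1 2 3 4 5 6
  row 7: 1 2 3 4 5 6 7

reading off 1-entries of Δ²R: w = (3, 1, 7, 5, 4, 6, 2).

4 SE-corners of the 10-cell Rothe diagram give Ess(w):

[(1, 2, 0), (3, 6, 2), (4, 4, 2), (6, 2, 1)]


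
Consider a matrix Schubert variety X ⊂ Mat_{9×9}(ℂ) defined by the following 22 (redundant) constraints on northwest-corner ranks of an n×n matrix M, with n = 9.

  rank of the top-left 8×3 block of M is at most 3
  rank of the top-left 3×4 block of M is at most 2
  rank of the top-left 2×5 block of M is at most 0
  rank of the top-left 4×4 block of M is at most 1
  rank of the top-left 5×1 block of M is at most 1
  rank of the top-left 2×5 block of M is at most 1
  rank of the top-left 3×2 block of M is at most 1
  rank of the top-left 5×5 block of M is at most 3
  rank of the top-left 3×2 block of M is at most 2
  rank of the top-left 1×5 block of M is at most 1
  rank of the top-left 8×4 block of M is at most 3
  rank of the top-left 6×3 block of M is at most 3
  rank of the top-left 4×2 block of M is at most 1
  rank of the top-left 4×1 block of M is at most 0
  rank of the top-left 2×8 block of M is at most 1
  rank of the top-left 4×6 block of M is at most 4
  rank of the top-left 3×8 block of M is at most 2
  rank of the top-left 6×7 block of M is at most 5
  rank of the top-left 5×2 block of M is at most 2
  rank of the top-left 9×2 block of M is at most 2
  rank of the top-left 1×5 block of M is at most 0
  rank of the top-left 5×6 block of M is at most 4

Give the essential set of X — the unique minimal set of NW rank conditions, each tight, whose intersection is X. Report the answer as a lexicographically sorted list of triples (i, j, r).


Reconstructing r_w from the 22 given conditions:

  0, 0, 0, 0, 0, 1, 1, 1, 1
  0, 0, 0, 0, 0, 1, 1, 1, 2
  0, 1, 1, 1, 1, 2, 2, 2, 3
  0, 1, 1, 1, 2, 3, 3, 3, 4
  1, 2, 2, 2, 3, 4, 4, 4, 5
  1, 2, 3, 3, 4, 5, 5, 5, 6
  1, 2, 3, 3, 4, 5, 6, 6, 7
  1, 2, 3, 3, 4, 5, 6, 7, 8
  1, 2, 3, 4, 5, 6, 7, 8, 9

second differences of R give the permutation w = (6, 9, 2, 5, 1, 3, 7, 8, 4).

5 SE-corners of the 18-cell Rothe diagram give Ess(w):

[(2, 5, 0), (2, 8, 1), (4, 1, 0), (4, 4, 1), (8, 4, 3)]


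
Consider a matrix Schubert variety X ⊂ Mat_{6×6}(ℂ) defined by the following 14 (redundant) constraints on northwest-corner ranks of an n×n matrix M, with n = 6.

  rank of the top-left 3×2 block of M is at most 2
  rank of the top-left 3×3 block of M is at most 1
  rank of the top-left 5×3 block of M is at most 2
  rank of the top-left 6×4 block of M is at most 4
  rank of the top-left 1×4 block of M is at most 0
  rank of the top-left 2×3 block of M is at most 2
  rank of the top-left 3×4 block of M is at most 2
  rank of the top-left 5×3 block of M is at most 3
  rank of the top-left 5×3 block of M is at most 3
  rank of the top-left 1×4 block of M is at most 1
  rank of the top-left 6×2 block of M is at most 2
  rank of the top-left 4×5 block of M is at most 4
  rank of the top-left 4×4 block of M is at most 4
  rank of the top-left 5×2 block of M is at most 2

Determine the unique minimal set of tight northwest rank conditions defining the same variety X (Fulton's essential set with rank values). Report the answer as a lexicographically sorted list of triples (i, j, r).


Reconstructing r_w from the 14 given conditions:

  row 1: 0  0  0  0  1  1
  row 2: 1  1  1  1  2  2
  row 3: 1  1  1  2  3  3
  row 4: 1  2  2  3  4  4
  row 5: 1  2  2  3  4  5
  row 6: 1  2  3  4  5  6

giving w = (5, 1, 4, 2, 6, 3) via Δ²R.

Fulton essential set (3 of the 7 Rothe cells):

[(1, 4, 0), (3, 3, 1), (5, 3, 2)]


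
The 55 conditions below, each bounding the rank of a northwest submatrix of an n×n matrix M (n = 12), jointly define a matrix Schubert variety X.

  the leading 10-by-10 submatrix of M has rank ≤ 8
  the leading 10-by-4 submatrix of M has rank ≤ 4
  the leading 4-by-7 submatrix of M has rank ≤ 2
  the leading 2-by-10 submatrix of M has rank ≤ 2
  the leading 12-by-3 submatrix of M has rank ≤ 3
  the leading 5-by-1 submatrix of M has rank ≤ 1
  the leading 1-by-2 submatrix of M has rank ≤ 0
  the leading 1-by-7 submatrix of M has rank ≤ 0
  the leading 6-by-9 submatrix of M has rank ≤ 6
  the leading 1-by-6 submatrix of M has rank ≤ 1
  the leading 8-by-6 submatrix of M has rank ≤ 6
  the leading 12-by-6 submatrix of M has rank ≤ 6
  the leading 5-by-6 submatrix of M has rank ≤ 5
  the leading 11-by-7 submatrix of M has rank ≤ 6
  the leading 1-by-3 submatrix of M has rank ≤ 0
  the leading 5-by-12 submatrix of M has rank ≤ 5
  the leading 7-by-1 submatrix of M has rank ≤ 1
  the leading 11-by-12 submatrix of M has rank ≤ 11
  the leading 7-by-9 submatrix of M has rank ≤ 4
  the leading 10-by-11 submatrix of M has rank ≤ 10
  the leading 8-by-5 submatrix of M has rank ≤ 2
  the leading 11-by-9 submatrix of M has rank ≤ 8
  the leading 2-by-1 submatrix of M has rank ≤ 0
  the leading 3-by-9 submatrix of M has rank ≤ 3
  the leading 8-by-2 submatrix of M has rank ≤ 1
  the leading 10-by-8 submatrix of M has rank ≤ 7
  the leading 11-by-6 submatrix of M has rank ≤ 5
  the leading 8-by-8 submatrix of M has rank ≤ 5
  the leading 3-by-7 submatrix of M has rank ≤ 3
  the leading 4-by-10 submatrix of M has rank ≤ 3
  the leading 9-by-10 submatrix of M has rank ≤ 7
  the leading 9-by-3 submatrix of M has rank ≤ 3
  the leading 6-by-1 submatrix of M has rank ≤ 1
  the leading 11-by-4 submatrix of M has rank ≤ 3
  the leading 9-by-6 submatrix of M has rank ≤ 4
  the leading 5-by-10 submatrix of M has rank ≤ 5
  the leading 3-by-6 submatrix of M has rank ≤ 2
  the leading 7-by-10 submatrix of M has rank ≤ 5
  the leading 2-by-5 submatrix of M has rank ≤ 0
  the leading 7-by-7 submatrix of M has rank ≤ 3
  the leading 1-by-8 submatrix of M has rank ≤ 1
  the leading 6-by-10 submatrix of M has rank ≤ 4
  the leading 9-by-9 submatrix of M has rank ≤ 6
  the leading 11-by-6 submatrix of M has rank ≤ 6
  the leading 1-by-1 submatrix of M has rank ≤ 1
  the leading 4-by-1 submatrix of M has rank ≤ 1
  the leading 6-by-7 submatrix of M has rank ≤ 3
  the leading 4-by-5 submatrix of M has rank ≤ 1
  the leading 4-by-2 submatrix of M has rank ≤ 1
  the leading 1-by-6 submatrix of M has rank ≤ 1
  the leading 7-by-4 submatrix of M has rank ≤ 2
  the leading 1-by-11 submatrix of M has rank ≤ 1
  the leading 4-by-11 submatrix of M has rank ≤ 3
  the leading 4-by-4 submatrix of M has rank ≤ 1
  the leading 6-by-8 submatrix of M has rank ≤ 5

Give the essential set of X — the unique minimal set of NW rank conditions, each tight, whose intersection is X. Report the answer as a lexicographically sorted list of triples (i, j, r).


The tightest implied rank at each (i,j), from the 55 conditions:

  i=1: 0, 0, 0, 0, 0, 0, 0, 1, 1, 1, 1, 1
  i=2: 0, 0, 0, 0, 0, 1, 1, 2, 2, 2, 2, 2
  i=3: 1, 1, 1, 1, 1, 2, 2, 3, 3, 3, 3, 3
  i=4: 1, 1, 1, 1, 1, 2, 2, 3, 3, 3, 3, 4
  i=5: 1, 1, 2, 2, 2, 3, 3, 4, 4, 4, 4, 5
  i=6: 1, 1, 2, 2, 2, 3, 3, 4, 4, 4, 5, 6
  i=7: 1, 1, 2, 2, 2, 3, 3, 4, 4, 5, 6, 7
  i=8: 1, 1, 2, 2, 2, 3, 4, 5, 5, 6, 7, 8
  i=9: 1, 2, 3, 3, 3, 4, 5, 6, 6, 7, 8, 9
  i=10: 1, 2, 3, 3, 4, 5, 6, 7, 7, 8, 9, 10
  i=11: 1, 2, 3, 3, 4, 5, 6, 7, 8, 9, 10, 11
  i=12: 1, 2, 3, 4, 5, 6, 7, 8, 9, 10, 11, 12

hence w(1..12) = (8, 6, 1, 12, 3, 11, 10, 7, 2, 5, 9, 4).

Rothe diagram D(w) (37 cells), 11 SE-corners (essential conditions):

[(1, 7, 0), (2, 5, 0), (4, 5, 1), (4, 7, 2), (4, 11, 3), (6, 10, 4), (7, 7, 3), (7, 9, 4), (8, 2, 1), (8, 5, 2), (11, 4, 3)]


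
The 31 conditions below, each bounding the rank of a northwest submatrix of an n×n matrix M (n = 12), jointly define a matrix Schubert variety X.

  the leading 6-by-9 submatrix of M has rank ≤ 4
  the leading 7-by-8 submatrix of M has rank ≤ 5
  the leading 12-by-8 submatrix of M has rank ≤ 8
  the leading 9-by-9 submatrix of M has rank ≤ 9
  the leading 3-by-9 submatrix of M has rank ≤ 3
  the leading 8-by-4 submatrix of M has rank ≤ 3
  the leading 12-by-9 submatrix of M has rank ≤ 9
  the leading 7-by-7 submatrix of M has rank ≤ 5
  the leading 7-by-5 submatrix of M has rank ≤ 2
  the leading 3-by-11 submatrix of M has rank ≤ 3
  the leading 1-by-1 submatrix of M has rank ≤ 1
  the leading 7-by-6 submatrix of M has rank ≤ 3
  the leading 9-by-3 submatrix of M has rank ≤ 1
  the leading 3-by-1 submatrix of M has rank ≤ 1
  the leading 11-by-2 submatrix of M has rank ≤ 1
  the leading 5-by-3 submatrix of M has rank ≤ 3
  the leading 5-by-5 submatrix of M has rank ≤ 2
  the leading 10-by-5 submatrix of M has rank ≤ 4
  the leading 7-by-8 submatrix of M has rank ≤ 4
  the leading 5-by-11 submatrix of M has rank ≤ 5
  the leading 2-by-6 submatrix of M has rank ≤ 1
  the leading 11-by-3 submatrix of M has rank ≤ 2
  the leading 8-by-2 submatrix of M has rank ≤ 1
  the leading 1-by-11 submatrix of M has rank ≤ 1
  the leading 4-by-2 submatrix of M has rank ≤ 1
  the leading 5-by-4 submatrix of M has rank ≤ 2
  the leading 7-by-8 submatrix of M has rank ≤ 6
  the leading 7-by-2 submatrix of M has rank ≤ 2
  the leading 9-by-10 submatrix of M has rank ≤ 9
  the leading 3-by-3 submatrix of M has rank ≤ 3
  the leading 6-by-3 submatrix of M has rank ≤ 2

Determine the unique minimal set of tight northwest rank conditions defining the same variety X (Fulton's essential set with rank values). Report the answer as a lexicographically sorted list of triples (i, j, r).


Propagating the 31 rank bounds to every northwest block:

  R[1]: 1  1  1  1  1  1  1  1  1  1  1  1
  R[2]: 1  1  1  1  1  1  2  2  2  2  2  2
  R[3]: 1  1  1  2  2  2  3  3  3  3  3  3
  R[4]: 1  1  1  2  2  3  4  4  4  4  4  4
  R[5]: 1  1  1  2  2  3  4  4  4  5  5  5
  R[6]: 1  1  1  2  2  3  4  4  4  5  6  6
  R[7]: 1  1  1  2  2  3  4  4  5  6  7  7
  R[8]: 1  1  1  2  3  4  5  5  6  7  8  8
  R[9]: 1  1  1  2  3  4  5  6  7  8  9  9
  R[10]: 1  1  2  3  4  5  6  7  8  9  10  10
  R[11]: 1  1  2  3  4  5  6  7  8  9  10  11
  R[12]: 1  2  3  4  5  6  7  8  9  10  11  12

the unique w with this rank table is (1, 7, 4, 6, 10, 11, 9, 5, 8, 3, 12, 2).

D(w) has 30 cells with 6 SE-corners; essential set:

[(2, 6, 1), (6, 9, 4), (7, 5, 2), (7, 8, 4), (9, 3, 1), (11, 2, 1)]


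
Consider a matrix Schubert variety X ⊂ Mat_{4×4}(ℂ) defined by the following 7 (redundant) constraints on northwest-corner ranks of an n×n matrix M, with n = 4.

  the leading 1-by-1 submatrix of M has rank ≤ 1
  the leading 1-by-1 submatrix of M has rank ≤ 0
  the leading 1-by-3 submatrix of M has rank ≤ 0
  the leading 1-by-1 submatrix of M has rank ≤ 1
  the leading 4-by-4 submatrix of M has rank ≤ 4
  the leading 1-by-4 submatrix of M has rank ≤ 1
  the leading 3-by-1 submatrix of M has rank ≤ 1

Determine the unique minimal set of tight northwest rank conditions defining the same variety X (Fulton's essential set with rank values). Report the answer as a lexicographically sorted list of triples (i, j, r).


Rank table r_w(4×4) implied by the 7 constraints:

  i=1: 0, 0, 0, 1
  i=2: 1, 1, 1, 2
  i=3: 1, 2, 2, 3
  i=4: 1, 2, 3, 4

the unique w with this rank table is (4, 1, 2, 3).

Fulton essential set (1 of the 3 Rothe cells):

[(1, 3, 0)]


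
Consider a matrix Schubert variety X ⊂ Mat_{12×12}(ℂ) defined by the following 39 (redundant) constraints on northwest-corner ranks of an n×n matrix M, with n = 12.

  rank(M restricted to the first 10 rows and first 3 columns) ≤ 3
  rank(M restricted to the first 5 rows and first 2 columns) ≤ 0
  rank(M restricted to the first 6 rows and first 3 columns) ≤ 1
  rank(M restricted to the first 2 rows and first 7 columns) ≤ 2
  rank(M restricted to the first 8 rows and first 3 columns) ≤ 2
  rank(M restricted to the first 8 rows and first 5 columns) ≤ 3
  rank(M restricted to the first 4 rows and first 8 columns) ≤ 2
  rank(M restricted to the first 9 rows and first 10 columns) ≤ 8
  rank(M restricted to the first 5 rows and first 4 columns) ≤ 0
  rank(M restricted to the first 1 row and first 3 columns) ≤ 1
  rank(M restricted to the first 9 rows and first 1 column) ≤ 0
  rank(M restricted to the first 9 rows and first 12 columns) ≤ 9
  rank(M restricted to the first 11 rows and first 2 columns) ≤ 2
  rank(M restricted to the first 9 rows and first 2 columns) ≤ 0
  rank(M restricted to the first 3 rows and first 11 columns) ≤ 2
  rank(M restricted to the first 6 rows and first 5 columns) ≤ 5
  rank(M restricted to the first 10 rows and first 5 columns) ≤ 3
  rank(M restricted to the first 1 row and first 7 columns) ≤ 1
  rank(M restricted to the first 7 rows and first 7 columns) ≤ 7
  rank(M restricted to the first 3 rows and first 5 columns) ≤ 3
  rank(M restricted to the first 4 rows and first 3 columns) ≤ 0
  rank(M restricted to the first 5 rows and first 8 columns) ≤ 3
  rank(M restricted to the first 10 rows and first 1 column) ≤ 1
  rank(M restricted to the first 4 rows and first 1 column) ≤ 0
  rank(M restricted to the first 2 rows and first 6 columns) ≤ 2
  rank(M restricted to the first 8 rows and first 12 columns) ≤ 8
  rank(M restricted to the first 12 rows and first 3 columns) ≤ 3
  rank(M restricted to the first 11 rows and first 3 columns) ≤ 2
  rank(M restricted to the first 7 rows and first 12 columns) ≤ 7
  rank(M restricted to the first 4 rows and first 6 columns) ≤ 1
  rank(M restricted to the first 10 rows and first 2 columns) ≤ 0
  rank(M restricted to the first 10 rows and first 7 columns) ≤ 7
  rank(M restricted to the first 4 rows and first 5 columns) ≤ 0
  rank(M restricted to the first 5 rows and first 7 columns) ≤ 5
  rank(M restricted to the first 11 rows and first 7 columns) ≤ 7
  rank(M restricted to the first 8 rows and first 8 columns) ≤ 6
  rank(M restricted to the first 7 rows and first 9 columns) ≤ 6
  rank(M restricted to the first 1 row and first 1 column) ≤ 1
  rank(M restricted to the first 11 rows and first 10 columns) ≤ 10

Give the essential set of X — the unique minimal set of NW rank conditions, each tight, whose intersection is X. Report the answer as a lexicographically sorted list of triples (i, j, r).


Computing R[i][j] = min implied NW-rank bound (n=12, 39 conditions):

  0 0 0 0 0 1 1 1 1 1 1 1
  0 0 0 0 0 1 2 2 2 2 2 2
  0 0 0 0 0 1 2 2 2 2 2 3
  0 0 0 0 0 1 2 2 3 3 3 4
  0 0 0 0 1 2 3 3 4 4 4 5
  0 0 1 1 2 3 4 4 5 5 5 6
  0 0 1 2 3 4 5 5 6 6 6 7
  0 0 1 2 3 4 5 6 7 7 7 8
  0 0 1 2 3 4 5 6 7 8 8 9
  0 0 1 2 3 4 5 6 7 8 9 10
  1 1 2 3 4 5 6 7 8 9 10 11
  1 2 3 4 5 6 7 8 9 10 11 12

hence w(1..12) = (6, 7, 12, 9, 5, 3, 4, 8, 10, 11, 1, 2).

D(w) has 39 cells with 5 SE-corners; essential set:

[(3, 11, 2), (4, 5, 0), (4, 8, 2), (5, 4, 0), (10, 2, 0)]


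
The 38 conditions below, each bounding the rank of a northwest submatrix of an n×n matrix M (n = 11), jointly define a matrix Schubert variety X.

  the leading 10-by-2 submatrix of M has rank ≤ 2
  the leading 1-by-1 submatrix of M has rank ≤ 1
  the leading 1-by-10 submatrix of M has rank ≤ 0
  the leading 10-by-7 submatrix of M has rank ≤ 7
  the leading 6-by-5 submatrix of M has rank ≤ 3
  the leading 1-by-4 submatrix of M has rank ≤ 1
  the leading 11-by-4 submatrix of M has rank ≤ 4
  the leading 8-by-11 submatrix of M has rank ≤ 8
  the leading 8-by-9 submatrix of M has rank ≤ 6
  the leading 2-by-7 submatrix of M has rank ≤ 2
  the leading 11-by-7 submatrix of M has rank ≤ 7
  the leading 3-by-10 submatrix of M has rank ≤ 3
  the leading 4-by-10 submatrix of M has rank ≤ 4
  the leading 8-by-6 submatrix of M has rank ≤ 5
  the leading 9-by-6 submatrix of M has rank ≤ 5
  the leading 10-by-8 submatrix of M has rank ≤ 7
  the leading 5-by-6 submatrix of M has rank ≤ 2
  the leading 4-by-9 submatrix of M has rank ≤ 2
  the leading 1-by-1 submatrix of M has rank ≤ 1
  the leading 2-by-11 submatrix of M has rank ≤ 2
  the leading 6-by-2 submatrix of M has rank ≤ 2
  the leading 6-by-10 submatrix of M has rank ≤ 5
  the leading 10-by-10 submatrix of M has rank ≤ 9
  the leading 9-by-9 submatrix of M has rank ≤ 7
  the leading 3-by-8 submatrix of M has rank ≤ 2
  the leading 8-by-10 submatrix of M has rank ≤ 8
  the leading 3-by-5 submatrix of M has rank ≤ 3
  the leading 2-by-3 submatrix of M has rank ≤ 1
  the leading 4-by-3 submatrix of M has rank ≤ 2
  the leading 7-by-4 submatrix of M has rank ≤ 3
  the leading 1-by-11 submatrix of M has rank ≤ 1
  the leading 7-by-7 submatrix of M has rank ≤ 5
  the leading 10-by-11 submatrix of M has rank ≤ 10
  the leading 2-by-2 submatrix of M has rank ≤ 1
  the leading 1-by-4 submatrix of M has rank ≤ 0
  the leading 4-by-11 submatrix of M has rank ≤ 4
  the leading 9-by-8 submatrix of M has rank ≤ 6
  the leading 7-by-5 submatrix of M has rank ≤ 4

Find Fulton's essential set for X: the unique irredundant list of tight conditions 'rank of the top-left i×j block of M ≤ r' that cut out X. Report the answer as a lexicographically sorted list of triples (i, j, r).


Recovering R(i,j) via the rank-extension bound from the 38 conditions:

  R[1]: 0 | 0 | 0 | 0 | 0 | 0 | 0 | 0 | 0 | 0 | 1
  R[2]: 1 | 1 | 1 | 1 | 1 | 1 | 1 | 1 | 1 | 1 | 2
  R[3]: 1 | 2 | 2 | 2 | 2 | 2 | 2 | 2 | 2 | 2 | 3
  R[4]: 1 | 2 | 2 | 2 | 2 | 2 | 2 | 2 | 2 | 3 | 4
  R[5]: 1 | 2 | 2 | 2 | 2 | 2 | 3 | 3 | 3 | 4 | 5
  R[6]: 1 | 2 | 3 | 3 | 3 | 3 | 4 | 4 | 4 | 5 | 6
  R[7]: 1 | 2 | 3 | 3 | 4 | 4 | 5 | 5 | 5 | 6 | 7
  R[8]: 1 | 2 | 3 | 4 | 5 | 5 | 6 | 6 | 6 | 7 | 8
  R[9]: 1 | 2 | 3 | 4 | 5 | 5 | 6 | 6 | 7 | 8 | 9
  R[10]: 1 | 2 | 3 | 4 | 5 | 6 | 7 | 7 | 8 | 9 | 10
  R[11]: 1 | 2 | 3 | 4 | 5 | 6 | 7 | 8 | 9 | 10 | 11

giving w = (11, 1, 2, 10, 7, 3, 5, 4, 9, 6, 8) via Δ²R.

6 SE-corners of the 24-cell Rothe diagram give Ess(w):

[(1, 10, 0), (4, 9, 2), (5, 6, 2), (7, 4, 3), (9, 6, 5), (9, 8, 6)]


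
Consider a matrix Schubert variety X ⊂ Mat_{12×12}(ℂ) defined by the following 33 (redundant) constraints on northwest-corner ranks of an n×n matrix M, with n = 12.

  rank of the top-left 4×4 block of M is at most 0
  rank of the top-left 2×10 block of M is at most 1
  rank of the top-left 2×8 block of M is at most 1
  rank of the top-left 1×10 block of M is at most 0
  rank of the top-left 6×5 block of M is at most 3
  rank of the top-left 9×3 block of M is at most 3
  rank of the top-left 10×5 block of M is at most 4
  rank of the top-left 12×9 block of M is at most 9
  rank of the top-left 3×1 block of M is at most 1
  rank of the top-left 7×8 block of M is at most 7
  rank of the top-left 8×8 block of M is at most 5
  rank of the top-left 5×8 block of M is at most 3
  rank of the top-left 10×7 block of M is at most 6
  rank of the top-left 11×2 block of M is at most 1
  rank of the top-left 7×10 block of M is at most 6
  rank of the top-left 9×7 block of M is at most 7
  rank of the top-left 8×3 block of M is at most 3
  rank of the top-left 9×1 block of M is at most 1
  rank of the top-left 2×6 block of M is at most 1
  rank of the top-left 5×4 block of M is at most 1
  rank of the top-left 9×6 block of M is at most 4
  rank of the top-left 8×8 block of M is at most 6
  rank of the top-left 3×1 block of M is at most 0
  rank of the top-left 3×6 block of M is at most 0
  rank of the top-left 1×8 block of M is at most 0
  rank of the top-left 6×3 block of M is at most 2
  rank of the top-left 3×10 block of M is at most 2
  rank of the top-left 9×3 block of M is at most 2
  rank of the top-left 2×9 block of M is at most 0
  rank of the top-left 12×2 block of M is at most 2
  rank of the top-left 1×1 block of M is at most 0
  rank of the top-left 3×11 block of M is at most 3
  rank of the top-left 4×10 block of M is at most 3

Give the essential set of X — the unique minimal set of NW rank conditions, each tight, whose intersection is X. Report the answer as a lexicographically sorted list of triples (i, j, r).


Rank table r_w(12×12) implied by the 33 constraints:

  R[1]: 0, 0, 0, 0, 0, 0, 0, 0, 0, 0, 1, 1
  R[2]: 0, 0, 0, 0, 0, 0, 0, 0, 0, 1, 2, 2
  R[3]: 0, 0, 0, 0, 0, 0, 1, 1, 1, 2, 3, 3
  R[4]: 0, 0, 0, 0, 1, 1, 2, 2, 2, 3, 4, 4
  R[5]: 1, 1, 1, 1, 2, 2, 3, 3, 3, 4, 5, 5
  R[6]: 1, 1, 2, 2, 3, 3, 4, 4, 4, 5, 6, 6
  R[7]: 1, 1, 2, 3, 4, 4, 5, 5, 5, 6, 7, 7
  R[8]: 1, 1, 2, 3, 4, 4, 5, 5, 6, 7, 8, 8
  R[9]: 1, 1, 2, 3, 4, 4, 5, 6, 7, 8, 9, 9
  R[10]: 1, 1, 2, 3, 4, 5, 6, 7, 8, 9, 10, 10
  R[11]: 1, 1, 2, 3, 4, 5, 6, 7, 8, 9, 10, 11
  R[12]: 1, 2, 3, 4, 5, 6, 7, 8, 9, 10, 11, 12

second differences of R give the permutation w = (11, 10, 7, 5, 1, 3, 4, 9, 8, 6, 12, 2).

ℓ(w)=38; the 7 essential cells (i,j,r):

[(1, 10, 0), (2, 9, 0), (3, 6, 0), (4, 4, 0), (8, 8, 5), (9, 6, 4), (11, 2, 1)]


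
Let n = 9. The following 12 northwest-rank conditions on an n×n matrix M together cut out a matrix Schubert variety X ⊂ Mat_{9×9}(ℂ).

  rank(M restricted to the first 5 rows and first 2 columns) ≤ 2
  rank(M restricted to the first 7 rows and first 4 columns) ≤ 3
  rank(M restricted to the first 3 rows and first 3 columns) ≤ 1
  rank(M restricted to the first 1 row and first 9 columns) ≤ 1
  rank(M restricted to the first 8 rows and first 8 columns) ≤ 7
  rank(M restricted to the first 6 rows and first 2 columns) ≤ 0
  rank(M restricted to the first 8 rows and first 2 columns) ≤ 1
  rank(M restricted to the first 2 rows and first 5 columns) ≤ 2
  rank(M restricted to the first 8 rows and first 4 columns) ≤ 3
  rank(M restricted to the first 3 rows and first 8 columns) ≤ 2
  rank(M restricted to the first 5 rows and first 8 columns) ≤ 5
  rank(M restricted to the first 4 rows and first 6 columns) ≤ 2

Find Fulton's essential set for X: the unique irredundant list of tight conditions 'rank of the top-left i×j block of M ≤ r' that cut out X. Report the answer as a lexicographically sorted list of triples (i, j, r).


The tightest implied rank at each (i,j), from the 12 conditions:

  0, 0, 1, 1, 1, 1, 1, 1, 1
  0, 0, 1, 2, 2, 2, 2, 2, 2
  0, 0, 1, 2, 2, 2, 2, 2, 3
  0, 0, 1, 2, 2, 2, 3, 3, 4
  0, 0, 1, 2, 3, 3, 4, 4, 5
  0, 0, 1, 2, 3, 4, 5, 5, 6
  1, 1, 2, 3, 4, 5, 6, 6, 7
  1, 1, 2, 3, 4, 5, 6, 7, 8
  1, 2, 3, 4, 5, 6, 7, 8, 9

hence w(1..9) = (3, 4, 9, 7, 5, 6, 1, 8, 2).

Fulton essential set (4 of the 19 Rothe cells):

[(3, 8, 2), (4, 6, 2), (6, 2, 0), (8, 2, 1)]


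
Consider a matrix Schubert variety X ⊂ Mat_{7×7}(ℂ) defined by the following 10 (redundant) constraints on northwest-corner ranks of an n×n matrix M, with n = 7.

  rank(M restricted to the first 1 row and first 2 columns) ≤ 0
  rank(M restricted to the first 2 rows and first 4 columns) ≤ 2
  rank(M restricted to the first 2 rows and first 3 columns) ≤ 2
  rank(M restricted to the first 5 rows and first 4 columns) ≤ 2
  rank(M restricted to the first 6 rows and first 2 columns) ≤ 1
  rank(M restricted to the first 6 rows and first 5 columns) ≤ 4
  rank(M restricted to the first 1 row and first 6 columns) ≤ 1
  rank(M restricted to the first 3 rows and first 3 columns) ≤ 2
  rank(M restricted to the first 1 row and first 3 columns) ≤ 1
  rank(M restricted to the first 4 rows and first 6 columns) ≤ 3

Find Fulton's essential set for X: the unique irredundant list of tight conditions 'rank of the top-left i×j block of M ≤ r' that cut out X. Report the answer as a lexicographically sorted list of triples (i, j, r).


Computing R[i][j] = min implied NW-rank bound (n=7, 10 conditions):

  i=1: 0, 0, 1, 1, 1, 1, 1
  i=2: 1, 1, 2, 2, 2, 2, 2
  i=3: 1, 1, 2, 2, 3, 3, 3
  i=4: 1, 1, 2, 2, 3, 3, 4
  i=5: 1, 1, 2, 2, 3, 4, 5
  i=6: 1, 1, 2, 3, 4, 5, 6
  i=7: 1, 2, 3, 4, 5, 6, 7

hence w(1..7) = (3, 1, 5, 7, 6, 4, 2).

Fulton essential set (4 of the 10 Rothe cells):

[(1, 2, 0), (4, 6, 3), (5, 4, 2), (6, 2, 1)]


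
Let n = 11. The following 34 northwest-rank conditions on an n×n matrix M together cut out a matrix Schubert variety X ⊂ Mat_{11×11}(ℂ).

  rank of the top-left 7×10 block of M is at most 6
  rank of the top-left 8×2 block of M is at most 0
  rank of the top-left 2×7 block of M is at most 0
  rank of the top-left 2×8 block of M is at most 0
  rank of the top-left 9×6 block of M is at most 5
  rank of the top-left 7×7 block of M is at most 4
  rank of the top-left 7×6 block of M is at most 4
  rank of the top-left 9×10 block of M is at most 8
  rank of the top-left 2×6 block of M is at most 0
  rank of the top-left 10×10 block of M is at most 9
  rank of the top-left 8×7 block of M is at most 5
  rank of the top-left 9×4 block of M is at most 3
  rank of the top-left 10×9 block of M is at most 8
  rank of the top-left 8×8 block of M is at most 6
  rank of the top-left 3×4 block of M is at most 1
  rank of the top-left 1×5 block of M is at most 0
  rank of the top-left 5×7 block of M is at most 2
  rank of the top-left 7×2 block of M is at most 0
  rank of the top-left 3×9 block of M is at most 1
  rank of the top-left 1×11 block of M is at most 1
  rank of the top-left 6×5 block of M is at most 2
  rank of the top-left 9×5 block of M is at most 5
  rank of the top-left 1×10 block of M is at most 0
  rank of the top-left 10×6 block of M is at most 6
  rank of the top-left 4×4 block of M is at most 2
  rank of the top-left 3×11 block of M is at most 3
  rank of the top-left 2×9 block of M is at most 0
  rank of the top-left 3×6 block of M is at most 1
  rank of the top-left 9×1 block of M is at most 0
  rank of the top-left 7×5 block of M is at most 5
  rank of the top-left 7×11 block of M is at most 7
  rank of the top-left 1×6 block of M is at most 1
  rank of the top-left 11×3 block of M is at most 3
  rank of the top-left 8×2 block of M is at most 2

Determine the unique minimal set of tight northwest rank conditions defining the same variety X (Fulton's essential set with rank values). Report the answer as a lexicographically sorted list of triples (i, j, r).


Rank table r_w(11×11) implied by the 34 constraints:

  i=1: 0 | 0 | 0 | 0 | 0 | 0 | 0 | 0 | 0 | 0 | 1
  i=2: 0 | 0 | 0 | 0 | 0 | 0 | 0 | 0 | 0 | 1 | 2
  i=3: 0 | 0 | 1 | 1 | 1 | 1 | 1 | 1 | 1 | 2 | 3
  i=4: 0 | 0 | 1 | 2 | 2 | 2 | 2 | 2 | 2 | 3 | 4
  i=5: 0 | 0 | 1 | 2 | 2 | 2 | 2 | 3 | 3 | 4 | 5
  i=6: 0 | 0 | 1 | 2 | 2 | 3 | 3 | 4 | 4 | 5 | 6
  i=7: 0 | 0 | 1 | 2 | 3 | 4 | 4 | 5 | 5 | 6 | 7
  i=8: 0 | 0 | 1 | 2 | 3 | 4 | 5 | 6 | 6 | 7 | 8
  i=9: 0 | 1 | 2 | 3 | 4 | 5 | 6 | 7 | 7 | 8 | 9
  i=10: 1 | 2 | 3 | 4 | 5 | 6 | 7 | 8 | 8 | 9 | 10
  i=11: 1 | 2 | 3 | 4 | 5 | 6 | 7 | 8 | 9 | 10 | 11

the unique w with this rank table is (11, 10, 3, 4, 8, 6, 5, 7, 2, 1, 9).

Rothe diagram D(w) (36 cells), 6 SE-corners (essential conditions):

[(1, 10, 0), (2, 9, 0), (5, 7, 2), (6, 5, 2), (8, 2, 0), (9, 1, 0)]
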